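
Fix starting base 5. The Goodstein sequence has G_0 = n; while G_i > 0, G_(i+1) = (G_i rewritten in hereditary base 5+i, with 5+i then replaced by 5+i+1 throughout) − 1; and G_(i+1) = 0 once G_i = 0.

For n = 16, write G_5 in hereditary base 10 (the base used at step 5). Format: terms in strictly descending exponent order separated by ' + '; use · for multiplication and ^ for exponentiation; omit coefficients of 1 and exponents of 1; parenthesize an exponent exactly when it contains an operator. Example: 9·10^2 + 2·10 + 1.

base 5: 16 = 3·5 + 1; at 6: 3·6 + 1 = 19; next = 18
base 6: 18 = 3·6; at 7: 3·7 = 21; next = 20
base 7: 20 = 2·7 + 6; at 8: 2·8 + 6 = 22; next = 21
base 8: 21 = 2·8 + 5; at 9: 2·9 + 5 = 23; next = 22
base 9: 22 = 2·9 + 4; at 10: 2·10 + 4 = 24; next = 23

2·10 + 3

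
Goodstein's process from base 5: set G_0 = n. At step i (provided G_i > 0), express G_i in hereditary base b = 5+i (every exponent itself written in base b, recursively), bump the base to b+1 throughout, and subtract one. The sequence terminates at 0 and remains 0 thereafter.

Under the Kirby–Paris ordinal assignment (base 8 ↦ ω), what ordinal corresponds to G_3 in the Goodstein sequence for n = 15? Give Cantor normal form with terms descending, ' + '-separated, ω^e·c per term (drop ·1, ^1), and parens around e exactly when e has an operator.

ω·2 + 3

[0] 15 ≡ 3·5 (base 5). Lift 6: 18. −1: 17.
[1] 17 ≡ 2·6 + 5 (base 6). Lift 7: 19. −1: 18.
[2] 18 ≡ 2·7 + 4 (base 7). Lift 8: 20. −1: 19.
[3] 19 ≡ 2·8 + 3 (base 8). Lift 9: 21. −1: 20.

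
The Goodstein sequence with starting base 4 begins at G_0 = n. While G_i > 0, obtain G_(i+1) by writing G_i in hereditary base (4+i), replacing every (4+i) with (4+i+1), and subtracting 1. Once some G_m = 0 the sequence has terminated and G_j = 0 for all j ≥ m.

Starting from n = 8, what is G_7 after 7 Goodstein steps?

G_0=8  [base 4] 2·4  →[4↦5]→  2·5 = 10  −1 ⇒ G_1=9
G_1=9  [base 5] 5 + 4  →[5↦6]→  6 + 4 = 10  −1 ⇒ G_2=9
G_2=9  [base 6] 6 + 3  →[6↦7]→  7 + 3 = 10  −1 ⇒ G_3=9
G_3=9  [base 7] 7 + 2  →[7↦8]→  8 + 2 = 10  −1 ⇒ G_4=9
G_4=9  [base 8] 8 + 1  →[8↦9]→  9 + 1 = 10  −1 ⇒ G_5=9
G_5=9  [base 9] 9  →[9↦10]→  10 = 10  −1 ⇒ G_6=9
G_6=9  [base 10] 9  →[10↦11]→  9 = 9  −1 ⇒ G_7=8
G_7=8  [base 11] 8  →[11↦12]→  8 = 8  −1 ⇒ G_8=7

8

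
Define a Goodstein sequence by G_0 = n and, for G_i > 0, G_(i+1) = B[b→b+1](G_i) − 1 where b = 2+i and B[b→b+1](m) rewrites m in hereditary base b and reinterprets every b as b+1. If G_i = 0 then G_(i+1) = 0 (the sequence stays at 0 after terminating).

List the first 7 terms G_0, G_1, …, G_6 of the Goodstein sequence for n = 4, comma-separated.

4 —HB2→ 2^2 —bump→ 3^3 = 27 —(−1)→ 26
26 —HB3→ 2·3^2 + 2·3 + 2 —bump→ 2·4^2 + 2·4 + 2 = 42 —(−1)→ 41
41 —HB4→ 2·4^2 + 2·4 + 1 —bump→ 2·5^2 + 2·5 + 1 = 61 —(−1)→ 60
60 —HB5→ 2·5^2 + 2·5 —bump→ 2·6^2 + 2·6 = 84 —(−1)→ 83
83 —HB6→ 2·6^2 + 6 + 5 —bump→ 2·7^2 + 7 + 5 = 110 —(−1)→ 109
109 —HB7→ 2·7^2 + 7 + 4 —bump→ 2·8^2 + 8 + 4 = 140 —(−1)→ 139

4, 26, 41, 60, 83, 109, 139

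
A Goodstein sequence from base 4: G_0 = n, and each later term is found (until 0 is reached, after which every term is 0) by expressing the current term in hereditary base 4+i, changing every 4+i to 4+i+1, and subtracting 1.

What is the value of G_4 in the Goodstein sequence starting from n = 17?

(0) 17|_4 = 4^2 + 1 ↦ 5^2 + 1|_5 = 26 ⇒ 25
(1) 25|_5 = 5^2 ↦ 6^2|_6 = 36 ⇒ 35
(2) 35|_6 = 5·6 + 5 ↦ 5·7 + 5|_7 = 40 ⇒ 39
(3) 39|_7 = 5·7 + 4 ↦ 5·8 + 4|_8 = 44 ⇒ 43
(4) 43|_8 = 5·8 + 3 ↦ 5·9 + 3|_9 = 48 ⇒ 47

43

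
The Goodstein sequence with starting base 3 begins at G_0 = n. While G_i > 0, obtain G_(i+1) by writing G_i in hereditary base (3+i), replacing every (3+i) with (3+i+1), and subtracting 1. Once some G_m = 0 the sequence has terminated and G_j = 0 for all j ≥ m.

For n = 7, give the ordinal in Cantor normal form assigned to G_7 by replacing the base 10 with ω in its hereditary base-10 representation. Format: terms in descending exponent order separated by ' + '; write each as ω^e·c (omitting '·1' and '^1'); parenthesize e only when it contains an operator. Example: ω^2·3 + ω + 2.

(0) 7|_3 = 2·3 + 1 ↦ 2·4 + 1|_4 = 9 ⇒ 8
(1) 8|_4 = 2·4 ↦ 2·5|_5 = 10 ⇒ 9
(2) 9|_5 = 5 + 4 ↦ 6 + 4|_6 = 10 ⇒ 9
(3) 9|_6 = 6 + 3 ↦ 7 + 3|_7 = 10 ⇒ 9
(4) 9|_7 = 7 + 2 ↦ 8 + 2|_8 = 10 ⇒ 9
(5) 9|_8 = 8 + 1 ↦ 9 + 1|_9 = 10 ⇒ 9
(6) 9|_9 = 9 ↦ 10|_10 = 10 ⇒ 9

9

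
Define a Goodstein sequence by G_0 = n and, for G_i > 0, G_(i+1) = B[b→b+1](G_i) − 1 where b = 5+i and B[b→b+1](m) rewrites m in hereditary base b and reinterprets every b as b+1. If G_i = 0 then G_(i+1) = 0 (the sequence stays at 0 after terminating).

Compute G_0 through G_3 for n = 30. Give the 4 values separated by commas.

30, 41, 53, 67

base 5: 30 = 5^2 + 5; at 6: 6^2 + 6 = 42; next = 41
base 6: 41 = 6^2 + 5; at 7: 7^2 + 5 = 54; next = 53
base 7: 53 = 7^2 + 4; at 8: 8^2 + 4 = 68; next = 67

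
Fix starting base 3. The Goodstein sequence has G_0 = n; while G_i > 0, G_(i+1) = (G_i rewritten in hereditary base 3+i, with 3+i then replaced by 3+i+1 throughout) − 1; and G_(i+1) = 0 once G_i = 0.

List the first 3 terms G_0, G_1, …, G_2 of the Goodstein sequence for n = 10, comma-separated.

10, 16, 24

step 0: 10 = 3^2 + 1; sub 4 for 3: 4^2 + 1; = 17; G_1 = 17−1 = 16
step 1: 16 = 4^2; sub 5 for 4: 5^2; = 25; G_2 = 25−1 = 24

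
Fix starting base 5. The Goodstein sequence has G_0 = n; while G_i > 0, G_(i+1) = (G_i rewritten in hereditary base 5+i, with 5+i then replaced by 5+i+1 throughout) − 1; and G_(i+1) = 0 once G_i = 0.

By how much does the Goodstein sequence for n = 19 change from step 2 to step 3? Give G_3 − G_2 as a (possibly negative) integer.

19 —HB5→ 3·5 + 4 —bump→ 3·6 + 4 = 22 —(−1)→ 21
21 —HB6→ 3·6 + 3 —bump→ 3·7 + 3 = 24 —(−1)→ 23
23 —HB7→ 3·7 + 2 —bump→ 3·8 + 2 = 26 —(−1)→ 25

2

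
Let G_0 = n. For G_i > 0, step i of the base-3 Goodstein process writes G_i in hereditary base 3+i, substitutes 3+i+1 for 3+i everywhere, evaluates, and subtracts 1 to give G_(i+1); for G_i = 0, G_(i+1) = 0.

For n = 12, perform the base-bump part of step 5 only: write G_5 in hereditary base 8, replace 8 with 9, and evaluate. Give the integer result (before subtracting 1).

(0) 12|_3 = 3^2 + 3 ↦ 4^2 + 4|_4 = 20 ⇒ 19
(1) 19|_4 = 4^2 + 3 ↦ 5^2 + 3|_5 = 28 ⇒ 27
(2) 27|_5 = 5^2 + 2 ↦ 6^2 + 2|_6 = 38 ⇒ 37
(3) 37|_6 = 6^2 + 1 ↦ 7^2 + 1|_7 = 50 ⇒ 49
(4) 49|_7 = 7^2 ↦ 8^2|_8 = 64 ⇒ 63
(5) 63|_8 = 7·8 + 7 ↦ 7·9 + 7|_9 = 70 ⇒ 69

70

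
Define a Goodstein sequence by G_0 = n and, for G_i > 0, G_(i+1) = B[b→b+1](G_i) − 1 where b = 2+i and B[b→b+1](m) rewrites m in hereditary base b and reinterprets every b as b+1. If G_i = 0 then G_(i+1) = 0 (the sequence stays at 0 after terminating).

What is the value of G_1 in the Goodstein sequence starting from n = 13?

108

base 2: 13 = 2^(2 + 1) + 2^2 + 1; at 3: 3^(3 + 1) + 3^3 + 1 = 109; next = 108
base 3: 108 = 3^(3 + 1) + 3^3; at 4: 4^(4 + 1) + 4^4 = 1280; next = 1279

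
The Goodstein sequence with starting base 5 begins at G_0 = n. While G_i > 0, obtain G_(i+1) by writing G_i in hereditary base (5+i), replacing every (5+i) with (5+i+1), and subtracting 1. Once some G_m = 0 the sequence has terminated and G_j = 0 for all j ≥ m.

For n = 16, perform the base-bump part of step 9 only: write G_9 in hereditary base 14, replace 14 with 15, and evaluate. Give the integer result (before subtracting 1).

28

16 —HB5→ 3·5 + 1 —bump→ 3·6 + 1 = 19 —(−1)→ 18
18 —HB6→ 3·6 —bump→ 3·7 = 21 —(−1)→ 20
20 —HB7→ 2·7 + 6 —bump→ 2·8 + 6 = 22 —(−1)→ 21
21 —HB8→ 2·8 + 5 —bump→ 2·9 + 5 = 23 —(−1)→ 22
22 —HB9→ 2·9 + 4 —bump→ 2·10 + 4 = 24 —(−1)→ 23
23 —HB10→ 2·10 + 3 —bump→ 2·11 + 3 = 25 —(−1)→ 24
24 —HB11→ 2·11 + 2 —bump→ 2·12 + 2 = 26 —(−1)→ 25
25 —HB12→ 2·12 + 1 —bump→ 2·13 + 1 = 27 —(−1)→ 26
26 —HB13→ 2·13 —bump→ 2·14 = 28 —(−1)→ 27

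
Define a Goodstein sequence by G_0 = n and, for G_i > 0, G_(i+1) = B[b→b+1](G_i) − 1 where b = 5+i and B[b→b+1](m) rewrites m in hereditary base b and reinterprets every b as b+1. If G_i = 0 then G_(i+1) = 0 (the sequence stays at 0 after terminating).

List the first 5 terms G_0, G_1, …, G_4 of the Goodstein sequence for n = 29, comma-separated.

[0] 29 ≡ 5^2 + 4 (base 5). Lift 6: 40. −1: 39.
[1] 39 ≡ 6^2 + 3 (base 6). Lift 7: 52. −1: 51.
[2] 51 ≡ 7^2 + 2 (base 7). Lift 8: 66. −1: 65.
[3] 65 ≡ 8^2 + 1 (base 8). Lift 9: 82. −1: 81.

29, 39, 51, 65, 81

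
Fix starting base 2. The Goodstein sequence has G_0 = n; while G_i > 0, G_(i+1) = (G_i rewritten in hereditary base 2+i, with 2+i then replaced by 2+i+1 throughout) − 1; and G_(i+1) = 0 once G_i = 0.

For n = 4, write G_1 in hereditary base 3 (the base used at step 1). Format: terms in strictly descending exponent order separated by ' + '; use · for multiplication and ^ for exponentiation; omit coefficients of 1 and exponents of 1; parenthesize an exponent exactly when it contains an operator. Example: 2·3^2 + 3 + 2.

2·3^2 + 2·3 + 2

4 —HB2→ 2^2 —bump→ 3^3 = 27 —(−1)→ 26
26 —HB3→ 2·3^2 + 2·3 + 2 —bump→ 2·4^2 + 2·4 + 2 = 42 —(−1)→ 41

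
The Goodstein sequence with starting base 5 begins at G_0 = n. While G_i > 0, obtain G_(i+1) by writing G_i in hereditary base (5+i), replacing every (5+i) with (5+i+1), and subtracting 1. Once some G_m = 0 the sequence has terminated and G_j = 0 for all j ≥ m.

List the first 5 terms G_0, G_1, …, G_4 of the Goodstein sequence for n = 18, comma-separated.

18, 20, 22, 24, 26

[0] 18 ≡ 3·5 + 3 (base 5). Lift 6: 21. −1: 20.
[1] 20 ≡ 3·6 + 2 (base 6). Lift 7: 23. −1: 22.
[2] 22 ≡ 3·7 + 1 (base 7). Lift 8: 25. −1: 24.
[3] 24 ≡ 3·8 (base 8). Lift 9: 27. −1: 26.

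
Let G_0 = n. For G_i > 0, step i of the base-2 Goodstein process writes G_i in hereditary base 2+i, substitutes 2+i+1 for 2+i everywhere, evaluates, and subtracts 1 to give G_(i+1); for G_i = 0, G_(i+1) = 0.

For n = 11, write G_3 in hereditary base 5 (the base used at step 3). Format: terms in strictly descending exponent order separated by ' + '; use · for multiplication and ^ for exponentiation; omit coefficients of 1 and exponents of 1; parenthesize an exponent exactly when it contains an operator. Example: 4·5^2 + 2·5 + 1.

base 2: 11 = 2^(2 + 1) + 2 + 1; at 3: 3^(3 + 1) + 3 + 1 = 85; next = 84
base 3: 84 = 3^(3 + 1) + 3; at 4: 4^(4 + 1) + 4 = 1028; next = 1027
base 4: 1027 = 4^(4 + 1) + 3; at 5: 5^(5 + 1) + 3 = 15628; next = 15627
base 5: 15627 = 5^(5 + 1) + 2; at 6: 6^(6 + 1) + 2 = 279938; next = 279937

5^(5 + 1) + 2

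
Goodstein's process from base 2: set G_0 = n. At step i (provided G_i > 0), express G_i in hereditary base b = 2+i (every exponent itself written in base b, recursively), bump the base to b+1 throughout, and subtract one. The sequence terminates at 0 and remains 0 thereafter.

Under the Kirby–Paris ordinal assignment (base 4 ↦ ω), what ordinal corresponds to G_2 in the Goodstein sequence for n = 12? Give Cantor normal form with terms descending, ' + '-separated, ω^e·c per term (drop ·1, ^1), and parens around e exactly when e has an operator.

ω^(ω + 1) + ω^2·2 + ω·2 + 1

G_0=12  [base 2] 2^(2 + 1) + 2^2  →[2↦3]→  3^(3 + 1) + 3^3 = 108  −1 ⇒ G_1=107
G_1=107  [base 3] 3^(3 + 1) + 2·3^2 + 2·3 + 2  →[3↦4]→  4^(4 + 1) + 2·4^2 + 2·4 + 2 = 1066  −1 ⇒ G_2=1065
G_2=1065  [base 4] 4^(4 + 1) + 2·4^2 + 2·4 + 1  →[4↦5]→  5^(5 + 1) + 2·5^2 + 2·5 + 1 = 15686  −1 ⇒ G_3=15685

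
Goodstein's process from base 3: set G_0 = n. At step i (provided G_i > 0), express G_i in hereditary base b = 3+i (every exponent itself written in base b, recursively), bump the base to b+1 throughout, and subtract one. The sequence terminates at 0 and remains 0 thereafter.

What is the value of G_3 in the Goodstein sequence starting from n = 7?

9

(0) 7|_3 = 2·3 + 1 ↦ 2·4 + 1|_4 = 9 ⇒ 8
(1) 8|_4 = 2·4 ↦ 2·5|_5 = 10 ⇒ 9
(2) 9|_5 = 5 + 4 ↦ 6 + 4|_6 = 10 ⇒ 9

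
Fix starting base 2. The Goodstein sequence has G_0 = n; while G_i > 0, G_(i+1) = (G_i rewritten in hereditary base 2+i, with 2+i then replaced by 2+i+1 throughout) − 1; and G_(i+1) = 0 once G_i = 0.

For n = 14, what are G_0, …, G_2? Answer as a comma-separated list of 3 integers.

base 2: 14 = 2^(2 + 1) + 2^2 + 2; at 3: 3^(3 + 1) + 3^3 + 3 = 111; next = 110
base 3: 110 = 3^(3 + 1) + 3^3 + 2; at 4: 4^(4 + 1) + 4^4 + 2 = 1282; next = 1281

14, 110, 1281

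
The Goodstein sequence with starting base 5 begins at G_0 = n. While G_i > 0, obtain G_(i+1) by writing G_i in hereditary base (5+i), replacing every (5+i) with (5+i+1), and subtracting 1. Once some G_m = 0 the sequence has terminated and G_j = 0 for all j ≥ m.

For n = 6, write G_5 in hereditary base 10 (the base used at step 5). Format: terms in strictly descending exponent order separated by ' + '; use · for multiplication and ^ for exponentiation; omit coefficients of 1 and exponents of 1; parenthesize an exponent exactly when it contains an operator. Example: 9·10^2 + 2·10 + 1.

(0) 6|_5 = 5 + 1 ↦ 6 + 1|_6 = 7 ⇒ 6
(1) 6|_6 = 6 ↦ 7|_7 = 7 ⇒ 6
(2) 6|_7 = 6 ↦ 6|_8 = 6 ⇒ 5
(3) 5|_8 = 5 ↦ 5|_9 = 5 ⇒ 4
(4) 4|_9 = 4 ↦ 4|_10 = 4 ⇒ 3
(5) 3|_10 = 3 ↦ 3|_11 = 3 ⇒ 2

3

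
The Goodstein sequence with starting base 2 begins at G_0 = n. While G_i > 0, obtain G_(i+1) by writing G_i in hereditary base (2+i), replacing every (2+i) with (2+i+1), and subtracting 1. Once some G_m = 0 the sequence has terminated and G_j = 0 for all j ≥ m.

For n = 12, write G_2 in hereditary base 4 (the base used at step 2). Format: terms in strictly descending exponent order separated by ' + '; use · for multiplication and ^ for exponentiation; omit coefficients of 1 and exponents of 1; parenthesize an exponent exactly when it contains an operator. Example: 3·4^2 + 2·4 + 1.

4^(4 + 1) + 2·4^2 + 2·4 + 1

base 2: 12 = 2^(2 + 1) + 2^2; at 3: 3^(3 + 1) + 3^3 = 108; next = 107
base 3: 107 = 3^(3 + 1) + 2·3^2 + 2·3 + 2; at 4: 4^(4 + 1) + 2·4^2 + 2·4 + 2 = 1066; next = 1065
base 4: 1065 = 4^(4 + 1) + 2·4^2 + 2·4 + 1; at 5: 5^(5 + 1) + 2·5^2 + 2·5 + 1 = 15686; next = 15685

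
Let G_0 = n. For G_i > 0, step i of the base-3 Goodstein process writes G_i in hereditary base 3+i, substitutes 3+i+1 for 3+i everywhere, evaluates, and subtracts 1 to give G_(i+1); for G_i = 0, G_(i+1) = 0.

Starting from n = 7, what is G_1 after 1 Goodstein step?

8

(0) 7|_3 = 2·3 + 1 ↦ 2·4 + 1|_4 = 9 ⇒ 8
(1) 8|_4 = 2·4 ↦ 2·5|_5 = 10 ⇒ 9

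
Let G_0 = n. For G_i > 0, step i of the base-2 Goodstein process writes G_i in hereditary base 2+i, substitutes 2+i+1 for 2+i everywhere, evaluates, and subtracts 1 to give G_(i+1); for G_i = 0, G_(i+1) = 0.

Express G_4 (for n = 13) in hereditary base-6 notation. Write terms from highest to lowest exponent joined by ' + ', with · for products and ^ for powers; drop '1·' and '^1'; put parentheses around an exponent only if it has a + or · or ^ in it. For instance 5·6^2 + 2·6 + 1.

6^(6 + 1) + 3·6^3 + 3·6^2 + 3·6 + 1

13 —HB2→ 2^(2 + 1) + 2^2 + 1 —bump→ 3^(3 + 1) + 3^3 + 1 = 109 —(−1)→ 108
108 —HB3→ 3^(3 + 1) + 3^3 —bump→ 4^(4 + 1) + 4^4 = 1280 —(−1)→ 1279
1279 —HB4→ 4^(4 + 1) + 3·4^3 + 3·4^2 + 3·4 + 3 —bump→ 5^(5 + 1) + 3·5^3 + 3·5^2 + 3·5 + 3 = 16093 —(−1)→ 16092
16092 —HB5→ 5^(5 + 1) + 3·5^3 + 3·5^2 + 3·5 + 2 —bump→ 6^(6 + 1) + 3·6^3 + 3·6^2 + 3·6 + 2 = 280712 —(−1)→ 280711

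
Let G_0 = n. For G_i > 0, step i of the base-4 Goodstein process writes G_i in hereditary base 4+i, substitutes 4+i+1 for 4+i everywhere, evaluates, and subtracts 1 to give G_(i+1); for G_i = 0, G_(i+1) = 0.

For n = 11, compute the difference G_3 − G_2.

G_0 = 11. HB_4(11) = 2·4 + 3. Bump = 13. G_1 = 12.
G_1 = 12. HB_5(12) = 2·5 + 2. Bump = 14. G_2 = 13.
G_2 = 13. HB_6(13) = 2·6 + 1. Bump = 15. G_3 = 14.

1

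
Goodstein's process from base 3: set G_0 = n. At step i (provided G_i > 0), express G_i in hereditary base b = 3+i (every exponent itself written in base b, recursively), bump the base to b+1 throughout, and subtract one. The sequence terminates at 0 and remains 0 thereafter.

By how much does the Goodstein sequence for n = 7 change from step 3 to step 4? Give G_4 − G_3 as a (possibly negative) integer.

0

G_0=7  [base 3] 2·3 + 1  →[3↦4]→  2·4 + 1 = 9  −1 ⇒ G_1=8
G_1=8  [base 4] 2·4  →[4↦5]→  2·5 = 10  −1 ⇒ G_2=9
G_2=9  [base 5] 5 + 4  →[5↦6]→  6 + 4 = 10  −1 ⇒ G_3=9
G_3=9  [base 6] 6 + 3  →[6↦7]→  7 + 3 = 10  −1 ⇒ G_4=9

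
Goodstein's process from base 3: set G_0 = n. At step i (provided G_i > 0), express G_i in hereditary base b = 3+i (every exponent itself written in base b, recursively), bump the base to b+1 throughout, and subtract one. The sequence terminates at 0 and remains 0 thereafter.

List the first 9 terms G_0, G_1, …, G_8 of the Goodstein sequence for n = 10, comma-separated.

G_0=10  [base 3] 3^2 + 1  →[3↦4]→  4^2 + 1 = 17  −1 ⇒ G_1=16
G_1=16  [base 4] 4^2  →[4↦5]→  5^2 = 25  −1 ⇒ G_2=24
G_2=24  [base 5] 4·5 + 4  →[5↦6]→  4·6 + 4 = 28  −1 ⇒ G_3=27
G_3=27  [base 6] 4·6 + 3  →[6↦7]→  4·7 + 3 = 31  −1 ⇒ G_4=30
G_4=30  [base 7] 4·7 + 2  →[7↦8]→  4·8 + 2 = 34  −1 ⇒ G_5=33
G_5=33  [base 8] 4·8 + 1  →[8↦9]→  4·9 + 1 = 37  −1 ⇒ G_6=36
G_6=36  [base 9] 4·9  →[9↦10]→  4·10 = 40  −1 ⇒ G_7=39
G_7=39  [base 10] 3·10 + 9  →[10↦11]→  3·11 + 9 = 42  −1 ⇒ G_8=41

10, 16, 24, 27, 30, 33, 36, 39, 41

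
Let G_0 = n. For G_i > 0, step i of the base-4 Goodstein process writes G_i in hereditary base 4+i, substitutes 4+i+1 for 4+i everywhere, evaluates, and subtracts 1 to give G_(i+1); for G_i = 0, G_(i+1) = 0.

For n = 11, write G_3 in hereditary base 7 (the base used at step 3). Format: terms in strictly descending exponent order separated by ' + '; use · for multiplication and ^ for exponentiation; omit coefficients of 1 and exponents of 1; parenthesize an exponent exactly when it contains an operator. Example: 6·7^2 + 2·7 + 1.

2·7

[0] 11 ≡ 2·4 + 3 (base 4). Lift 5: 13. −1: 12.
[1] 12 ≡ 2·5 + 2 (base 5). Lift 6: 14. −1: 13.
[2] 13 ≡ 2·6 + 1 (base 6). Lift 7: 15. −1: 14.
[3] 14 ≡ 2·7 (base 7). Lift 8: 16. −1: 15.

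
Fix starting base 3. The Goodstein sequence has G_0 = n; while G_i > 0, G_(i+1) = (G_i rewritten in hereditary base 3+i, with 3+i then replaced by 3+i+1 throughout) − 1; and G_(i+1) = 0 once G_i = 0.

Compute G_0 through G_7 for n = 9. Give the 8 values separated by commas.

(0) 9|_3 = 3^2 ↦ 4^2|_4 = 16 ⇒ 15
(1) 15|_4 = 3·4 + 3 ↦ 3·5 + 3|_5 = 18 ⇒ 17
(2) 17|_5 = 3·5 + 2 ↦ 3·6 + 2|_6 = 20 ⇒ 19
(3) 19|_6 = 3·6 + 1 ↦ 3·7 + 1|_7 = 22 ⇒ 21
(4) 21|_7 = 3·7 ↦ 3·8|_8 = 24 ⇒ 23
(5) 23|_8 = 2·8 + 7 ↦ 2·9 + 7|_9 = 25 ⇒ 24
(6) 24|_9 = 2·9 + 6 ↦ 2·10 + 6|_10 = 26 ⇒ 25

9, 15, 17, 19, 21, 23, 24, 25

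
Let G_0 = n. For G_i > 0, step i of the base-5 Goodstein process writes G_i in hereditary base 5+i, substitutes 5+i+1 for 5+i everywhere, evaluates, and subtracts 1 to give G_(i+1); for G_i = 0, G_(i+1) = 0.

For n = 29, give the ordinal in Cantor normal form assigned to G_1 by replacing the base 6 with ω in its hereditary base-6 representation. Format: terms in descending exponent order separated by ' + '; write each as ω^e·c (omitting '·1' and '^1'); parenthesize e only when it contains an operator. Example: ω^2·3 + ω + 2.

ω^2 + 3

G_0 = 29. HB_5(29) = 5^2 + 4. Bump = 40. G_1 = 39.
G_1 = 39. HB_6(39) = 6^2 + 3. Bump = 52. G_2 = 51.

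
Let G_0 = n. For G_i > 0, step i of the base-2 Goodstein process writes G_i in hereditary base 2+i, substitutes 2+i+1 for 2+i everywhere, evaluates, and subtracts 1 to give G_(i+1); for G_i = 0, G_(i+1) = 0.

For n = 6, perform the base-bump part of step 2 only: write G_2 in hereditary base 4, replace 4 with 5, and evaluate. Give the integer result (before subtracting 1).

i=0: 6 = 2^2 + 2 (b=2); 2→3: 3^3 + 3 = 30; 30−1 = 29
i=1: 29 = 3^3 + 2 (b=3); 3→4: 4^4 + 2 = 258; 258−1 = 257
i=2: 257 = 4^4 + 1 (b=4); 4→5: 5^5 + 1 = 3126; 3126−1 = 3125

3126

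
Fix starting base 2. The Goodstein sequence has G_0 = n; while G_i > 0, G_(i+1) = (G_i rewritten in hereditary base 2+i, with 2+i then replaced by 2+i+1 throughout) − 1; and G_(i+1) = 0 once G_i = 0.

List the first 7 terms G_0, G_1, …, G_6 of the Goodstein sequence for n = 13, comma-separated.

step 0: 13 = 2^(2 + 1) + 2^2 + 1; sub 3 for 2: 3^(3 + 1) + 3^3 + 1; = 109; G_1 = 109−1 = 108
step 1: 108 = 3^(3 + 1) + 3^3; sub 4 for 3: 4^(4 + 1) + 4^4; = 1280; G_2 = 1280−1 = 1279
step 2: 1279 = 4^(4 + 1) + 3·4^3 + 3·4^2 + 3·4 + 3; sub 5 for 4: 5^(5 + 1) + 3·5^3 + 3·5^2 + 3·5 + 3; = 16093; G_3 = 16093−1 = 16092
step 3: 16092 = 5^(5 + 1) + 3·5^3 + 3·5^2 + 3·5 + 2; sub 6 for 5: 6^(6 + 1) + 3·6^3 + 3·6^2 + 3·6 + 2; = 280712; G_4 = 280712−1 = 280711
step 4: 280711 = 6^(6 + 1) + 3·6^3 + 3·6^2 + 3·6 + 1; sub 7 for 6: 7^(7 + 1) + 3·7^3 + 3·7^2 + 3·7 + 1; = 5765999; G_5 = 5765999−1 = 5765998
step 5: 5765998 = 7^(7 + 1) + 3·7^3 + 3·7^2 + 3·7; sub 8 for 7: 8^(8 + 1) + 3·8^3 + 3·8^2 + 3·8; = 134219480; G_6 = 134219480−1 = 134219479

13, 108, 1279, 16092, 280711, 5765998, 134219479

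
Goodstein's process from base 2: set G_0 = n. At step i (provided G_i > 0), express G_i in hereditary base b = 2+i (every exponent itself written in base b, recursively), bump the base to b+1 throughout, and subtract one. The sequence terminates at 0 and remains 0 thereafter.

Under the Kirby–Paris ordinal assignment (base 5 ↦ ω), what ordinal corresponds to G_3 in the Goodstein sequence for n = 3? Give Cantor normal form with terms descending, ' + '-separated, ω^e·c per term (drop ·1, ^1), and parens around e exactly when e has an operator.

[0] 3 ≡ 2 + 1 (base 2). Lift 3: 4. −1: 3.
[1] 3 ≡ 3 (base 3). Lift 4: 4. −1: 3.
[2] 3 ≡ 3 (base 4). Lift 5: 3. −1: 2.

2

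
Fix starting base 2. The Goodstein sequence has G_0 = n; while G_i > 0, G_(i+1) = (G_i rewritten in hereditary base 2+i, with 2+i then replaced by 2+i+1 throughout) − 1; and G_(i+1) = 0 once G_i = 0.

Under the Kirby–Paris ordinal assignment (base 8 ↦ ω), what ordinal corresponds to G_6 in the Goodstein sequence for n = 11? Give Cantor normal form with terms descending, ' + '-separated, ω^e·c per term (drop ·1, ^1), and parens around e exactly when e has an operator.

ω^ω·7 + ω^7·7 + ω^6·7 + ω^5·7 + ω^4·7 + ω^3·7 + ω^2·7 + ω·7 + 7

11 —HB2→ 2^(2 + 1) + 2 + 1 —bump→ 3^(3 + 1) + 3 + 1 = 85 —(−1)→ 84
84 —HB3→ 3^(3 + 1) + 3 —bump→ 4^(4 + 1) + 4 = 1028 —(−1)→ 1027
1027 —HB4→ 4^(4 + 1) + 3 —bump→ 5^(5 + 1) + 3 = 15628 —(−1)→ 15627
15627 —HB5→ 5^(5 + 1) + 2 —bump→ 6^(6 + 1) + 2 = 279938 —(−1)→ 279937
279937 —HB6→ 6^(6 + 1) + 1 —bump→ 7^(7 + 1) + 1 = 5764802 —(−1)→ 5764801
5764801 —HB7→ 7^(7 + 1) —bump→ 8^(8 + 1) = 134217728 —(−1)→ 134217727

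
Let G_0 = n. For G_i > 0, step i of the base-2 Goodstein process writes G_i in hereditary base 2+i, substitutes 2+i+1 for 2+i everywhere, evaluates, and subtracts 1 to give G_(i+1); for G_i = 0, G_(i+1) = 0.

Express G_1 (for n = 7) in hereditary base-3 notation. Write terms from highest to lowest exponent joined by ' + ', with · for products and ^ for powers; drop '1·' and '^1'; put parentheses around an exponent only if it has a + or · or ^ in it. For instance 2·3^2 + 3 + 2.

base 2: 7 = 2^2 + 2 + 1; at 3: 3^3 + 3 + 1 = 31; next = 30
base 3: 30 = 3^3 + 3; at 4: 4^4 + 4 = 260; next = 259

3^3 + 3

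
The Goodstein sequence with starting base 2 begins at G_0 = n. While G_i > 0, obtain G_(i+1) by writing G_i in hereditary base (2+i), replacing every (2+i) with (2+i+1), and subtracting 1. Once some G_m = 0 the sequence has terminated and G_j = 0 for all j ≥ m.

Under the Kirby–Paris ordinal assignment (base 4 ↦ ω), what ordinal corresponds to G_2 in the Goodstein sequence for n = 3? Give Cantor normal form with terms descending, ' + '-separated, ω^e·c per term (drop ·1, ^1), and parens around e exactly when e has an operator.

3

3 —HB2→ 2 + 1 —bump→ 3 + 1 = 4 —(−1)→ 3
3 —HB3→ 3 —bump→ 4 = 4 —(−1)→ 3
3 —HB4→ 3 —bump→ 3 = 3 —(−1)→ 2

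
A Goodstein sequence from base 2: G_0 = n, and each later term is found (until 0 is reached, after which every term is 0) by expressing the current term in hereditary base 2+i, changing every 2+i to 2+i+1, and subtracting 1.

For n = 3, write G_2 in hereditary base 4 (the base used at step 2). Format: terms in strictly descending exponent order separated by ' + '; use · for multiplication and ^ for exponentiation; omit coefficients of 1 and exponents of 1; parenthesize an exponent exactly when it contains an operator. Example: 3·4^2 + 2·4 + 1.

3

[0] 3 ≡ 2 + 1 (base 2). Lift 3: 4. −1: 3.
[1] 3 ≡ 3 (base 3). Lift 4: 4. −1: 3.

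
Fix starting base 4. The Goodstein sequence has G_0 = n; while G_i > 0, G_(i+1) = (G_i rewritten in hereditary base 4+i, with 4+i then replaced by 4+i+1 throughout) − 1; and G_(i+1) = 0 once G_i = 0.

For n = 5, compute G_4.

G_0 = 5. HB_4(5) = 4 + 1. Bump = 6. G_1 = 5.
G_1 = 5. HB_5(5) = 5. Bump = 6. G_2 = 5.
G_2 = 5. HB_6(5) = 5. Bump = 5. G_3 = 4.
G_3 = 4. HB_7(4) = 4. Bump = 4. G_4 = 3.
G_4 = 3. HB_8(3) = 3. Bump = 3. G_5 = 2.

3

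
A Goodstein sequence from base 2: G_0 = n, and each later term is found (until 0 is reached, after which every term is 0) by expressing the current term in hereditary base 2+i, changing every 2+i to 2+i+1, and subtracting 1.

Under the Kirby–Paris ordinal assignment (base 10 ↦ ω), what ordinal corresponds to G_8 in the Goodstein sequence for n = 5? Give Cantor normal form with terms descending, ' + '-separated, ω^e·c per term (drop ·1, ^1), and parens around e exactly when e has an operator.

G_0 = 5. HB_2(5) = 2^2 + 1. Bump = 28. G_1 = 27.
G_1 = 27. HB_3(27) = 3^3. Bump = 256. G_2 = 255.
G_2 = 255. HB_4(255) = 3·4^3 + 3·4^2 + 3·4 + 3. Bump = 468. G_3 = 467.
G_3 = 467. HB_5(467) = 3·5^3 + 3·5^2 + 3·5 + 2. Bump = 776. G_4 = 775.
G_4 = 775. HB_6(775) = 3·6^3 + 3·6^2 + 3·6 + 1. Bump = 1198. G_5 = 1197.
G_5 = 1197. HB_7(1197) = 3·7^3 + 3·7^2 + 3·7. Bump = 1752. G_6 = 1751.
G_6 = 1751. HB_8(1751) = 3·8^3 + 3·8^2 + 2·8 + 7. Bump = 2455. G_7 = 2454.
G_7 = 2454. HB_9(2454) = 3·9^3 + 3·9^2 + 2·9 + 6. Bump = 3326. G_8 = 3325.
G_8 = 3325. HB_10(3325) = 3·10^3 + 3·10^2 + 2·10 + 5. Bump = 4383. G_9 = 4382.

ω^3·3 + ω^2·3 + ω·2 + 5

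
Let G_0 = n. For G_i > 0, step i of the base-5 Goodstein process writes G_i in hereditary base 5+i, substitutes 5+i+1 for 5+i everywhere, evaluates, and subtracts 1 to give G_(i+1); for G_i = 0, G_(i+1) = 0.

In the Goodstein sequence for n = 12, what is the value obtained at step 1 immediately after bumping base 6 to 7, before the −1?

12 —HB5→ 2·5 + 2 —bump→ 2·6 + 2 = 14 —(−1)→ 13
13 —HB6→ 2·6 + 1 —bump→ 2·7 + 1 = 15 —(−1)→ 14

15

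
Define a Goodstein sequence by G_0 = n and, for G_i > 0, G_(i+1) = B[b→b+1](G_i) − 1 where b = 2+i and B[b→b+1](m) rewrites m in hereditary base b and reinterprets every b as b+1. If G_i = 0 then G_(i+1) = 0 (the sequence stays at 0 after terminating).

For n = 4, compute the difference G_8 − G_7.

38

i=0: 4 = 2^2 (b=2); 2→3: 3^3 = 27; 27−1 = 26
i=1: 26 = 2·3^2 + 2·3 + 2 (b=3); 3→4: 2·4^2 + 2·4 + 2 = 42; 42−1 = 41
i=2: 41 = 2·4^2 + 2·4 + 1 (b=4); 4→5: 2·5^2 + 2·5 + 1 = 61; 61−1 = 60
i=3: 60 = 2·5^2 + 2·5 (b=5); 5→6: 2·6^2 + 2·6 = 84; 84−1 = 83
i=4: 83 = 2·6^2 + 6 + 5 (b=6); 6→7: 2·7^2 + 7 + 5 = 110; 110−1 = 109
i=5: 109 = 2·7^2 + 7 + 4 (b=7); 7→8: 2·8^2 + 8 + 4 = 140; 140−1 = 139
i=6: 139 = 2·8^2 + 8 + 3 (b=8); 8→9: 2·9^2 + 9 + 3 = 174; 174−1 = 173
i=7: 173 = 2·9^2 + 9 + 2 (b=9); 9→10: 2·10^2 + 10 + 2 = 212; 212−1 = 211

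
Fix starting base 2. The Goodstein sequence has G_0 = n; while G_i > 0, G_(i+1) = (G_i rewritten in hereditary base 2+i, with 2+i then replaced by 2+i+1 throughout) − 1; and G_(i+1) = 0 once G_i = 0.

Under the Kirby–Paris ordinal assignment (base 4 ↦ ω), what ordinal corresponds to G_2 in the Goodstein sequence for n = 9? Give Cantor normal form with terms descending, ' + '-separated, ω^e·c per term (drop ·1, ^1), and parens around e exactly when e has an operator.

[0] 9 ≡ 2^(2 + 1) + 1 (base 2). Lift 3: 82. −1: 81.
[1] 81 ≡ 3^(3 + 1) (base 3). Lift 4: 1024. −1: 1023.

ω^ω·3 + ω^3·3 + ω^2·3 + ω·3 + 3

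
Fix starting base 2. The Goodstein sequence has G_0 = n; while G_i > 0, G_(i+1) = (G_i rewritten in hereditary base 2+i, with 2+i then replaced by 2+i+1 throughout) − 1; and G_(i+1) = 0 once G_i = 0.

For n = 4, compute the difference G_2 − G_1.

15

4 —HB2→ 2^2 —bump→ 3^3 = 27 —(−1)→ 26
26 —HB3→ 2·3^2 + 2·3 + 2 —bump→ 2·4^2 + 2·4 + 2 = 42 —(−1)→ 41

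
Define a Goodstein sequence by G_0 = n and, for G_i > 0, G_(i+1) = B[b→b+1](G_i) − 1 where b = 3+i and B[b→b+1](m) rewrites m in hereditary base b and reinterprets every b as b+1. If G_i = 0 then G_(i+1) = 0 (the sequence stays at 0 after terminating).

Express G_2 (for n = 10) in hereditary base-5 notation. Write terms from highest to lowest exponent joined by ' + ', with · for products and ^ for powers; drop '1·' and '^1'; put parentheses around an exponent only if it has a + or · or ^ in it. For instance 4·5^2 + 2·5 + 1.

G_0 = 10. HB_3(10) = 3^2 + 1. Bump = 17. G_1 = 16.
G_1 = 16. HB_4(16) = 4^2. Bump = 25. G_2 = 24.
G_2 = 24. HB_5(24) = 4·5 + 4. Bump = 28. G_3 = 27.

4·5 + 4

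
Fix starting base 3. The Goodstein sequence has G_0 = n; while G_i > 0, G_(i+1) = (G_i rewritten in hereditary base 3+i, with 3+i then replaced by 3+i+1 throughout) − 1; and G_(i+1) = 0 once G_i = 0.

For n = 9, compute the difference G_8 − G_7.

base 3: 9 = 3^2; at 4: 4^2 = 16; next = 15
base 4: 15 = 3·4 + 3; at 5: 3·5 + 3 = 18; next = 17
base 5: 17 = 3·5 + 2; at 6: 3·6 + 2 = 20; next = 19
base 6: 19 = 3·6 + 1; at 7: 3·7 + 1 = 22; next = 21
base 7: 21 = 3·7; at 8: 3·8 = 24; next = 23
base 8: 23 = 2·8 + 7; at 9: 2·9 + 7 = 25; next = 24
base 9: 24 = 2·9 + 6; at 10: 2·10 + 6 = 26; next = 25
base 10: 25 = 2·10 + 5; at 11: 2·11 + 5 = 27; next = 26

1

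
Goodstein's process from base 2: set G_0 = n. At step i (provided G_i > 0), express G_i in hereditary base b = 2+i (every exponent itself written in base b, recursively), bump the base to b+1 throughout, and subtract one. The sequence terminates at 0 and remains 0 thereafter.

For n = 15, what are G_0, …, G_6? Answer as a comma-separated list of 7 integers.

G_0=15  [base 2] 2^(2 + 1) + 2^2 + 2 + 1  →[2↦3]→  3^(3 + 1) + 3^3 + 3 + 1 = 112  −1 ⇒ G_1=111
G_1=111  [base 3] 3^(3 + 1) + 3^3 + 3  →[3↦4]→  4^(4 + 1) + 4^4 + 4 = 1284  −1 ⇒ G_2=1283
G_2=1283  [base 4] 4^(4 + 1) + 4^4 + 3  →[4↦5]→  5^(5 + 1) + 5^5 + 3 = 18753  −1 ⇒ G_3=18752
G_3=18752  [base 5] 5^(5 + 1) + 5^5 + 2  →[5↦6]→  6^(6 + 1) + 6^6 + 2 = 326594  −1 ⇒ G_4=326593
G_4=326593  [base 6] 6^(6 + 1) + 6^6 + 1  →[6↦7]→  7^(7 + 1) + 7^7 + 1 = 6588345  −1 ⇒ G_5=6588344
G_5=6588344  [base 7] 7^(7 + 1) + 7^7  →[7↦8]→  8^(8 + 1) + 8^8 = 150994944  −1 ⇒ G_6=150994943

15, 111, 1283, 18752, 326593, 6588344, 150994943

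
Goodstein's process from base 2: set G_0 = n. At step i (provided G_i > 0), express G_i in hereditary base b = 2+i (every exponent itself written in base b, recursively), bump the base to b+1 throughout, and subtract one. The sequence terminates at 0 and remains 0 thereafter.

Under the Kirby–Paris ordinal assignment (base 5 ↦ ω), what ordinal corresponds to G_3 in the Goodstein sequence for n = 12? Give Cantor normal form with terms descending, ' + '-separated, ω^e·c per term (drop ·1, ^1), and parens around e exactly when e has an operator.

G_0=12  [base 2] 2^(2 + 1) + 2^2  →[2↦3]→  3^(3 + 1) + 3^3 = 108  −1 ⇒ G_1=107
G_1=107  [base 3] 3^(3 + 1) + 2·3^2 + 2·3 + 2  →[3↦4]→  4^(4 + 1) + 2·4^2 + 2·4 + 2 = 1066  −1 ⇒ G_2=1065
G_2=1065  [base 4] 4^(4 + 1) + 2·4^2 + 2·4 + 1  →[4↦5]→  5^(5 + 1) + 2·5^2 + 2·5 + 1 = 15686  −1 ⇒ G_3=15685
G_3=15685  [base 5] 5^(5 + 1) + 2·5^2 + 2·5  →[5↦6]→  6^(6 + 1) + 2·6^2 + 2·6 = 280020  −1 ⇒ G_4=280019

ω^(ω + 1) + ω^2·2 + ω·2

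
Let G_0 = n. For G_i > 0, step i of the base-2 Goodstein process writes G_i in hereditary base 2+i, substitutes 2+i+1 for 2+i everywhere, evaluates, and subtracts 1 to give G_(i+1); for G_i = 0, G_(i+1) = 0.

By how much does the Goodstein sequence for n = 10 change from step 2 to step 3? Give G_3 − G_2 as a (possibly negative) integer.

10 —HB2→ 2^(2 + 1) + 2 —bump→ 3^(3 + 1) + 3 = 84 —(−1)→ 83
83 —HB3→ 3^(3 + 1) + 2 —bump→ 4^(4 + 1) + 2 = 1026 —(−1)→ 1025
1025 —HB4→ 4^(4 + 1) + 1 —bump→ 5^(5 + 1) + 1 = 15626 —(−1)→ 15625

14600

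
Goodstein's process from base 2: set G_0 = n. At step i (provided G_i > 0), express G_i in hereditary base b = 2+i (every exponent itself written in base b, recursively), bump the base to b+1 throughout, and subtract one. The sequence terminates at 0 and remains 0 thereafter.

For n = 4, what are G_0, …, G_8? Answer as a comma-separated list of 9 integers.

i=0: 4 = 2^2 (b=2); 2→3: 3^3 = 27; 27−1 = 26
i=1: 26 = 2·3^2 + 2·3 + 2 (b=3); 3→4: 2·4^2 + 2·4 + 2 = 42; 42−1 = 41
i=2: 41 = 2·4^2 + 2·4 + 1 (b=4); 4→5: 2·5^2 + 2·5 + 1 = 61; 61−1 = 60
i=3: 60 = 2·5^2 + 2·5 (b=5); 5→6: 2·6^2 + 2·6 = 84; 84−1 = 83
i=4: 83 = 2·6^2 + 6 + 5 (b=6); 6→7: 2·7^2 + 7 + 5 = 110; 110−1 = 109
i=5: 109 = 2·7^2 + 7 + 4 (b=7); 7→8: 2·8^2 + 8 + 4 = 140; 140−1 = 139
i=6: 139 = 2·8^2 + 8 + 3 (b=8); 8→9: 2·9^2 + 9 + 3 = 174; 174−1 = 173
i=7: 173 = 2·9^2 + 9 + 2 (b=9); 9→10: 2·10^2 + 10 + 2 = 212; 212−1 = 211

4, 26, 41, 60, 83, 109, 139, 173, 211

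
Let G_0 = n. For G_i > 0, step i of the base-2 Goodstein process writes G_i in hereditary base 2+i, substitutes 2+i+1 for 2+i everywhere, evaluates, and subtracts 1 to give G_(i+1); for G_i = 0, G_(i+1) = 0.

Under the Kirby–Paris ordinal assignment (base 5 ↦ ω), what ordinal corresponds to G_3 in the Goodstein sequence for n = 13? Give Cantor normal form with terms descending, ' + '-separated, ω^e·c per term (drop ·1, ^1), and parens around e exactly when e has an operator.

ω^(ω + 1) + ω^3·3 + ω^2·3 + ω·3 + 2

(0) 13|_2 = 2^(2 + 1) + 2^2 + 1 ↦ 3^(3 + 1) + 3^3 + 1|_3 = 109 ⇒ 108
(1) 108|_3 = 3^(3 + 1) + 3^3 ↦ 4^(4 + 1) + 4^4|_4 = 1280 ⇒ 1279
(2) 1279|_4 = 4^(4 + 1) + 3·4^3 + 3·4^2 + 3·4 + 3 ↦ 5^(5 + 1) + 3·5^3 + 3·5^2 + 3·5 + 3|_5 = 16093 ⇒ 16092
(3) 16092|_5 = 5^(5 + 1) + 3·5^3 + 3·5^2 + 3·5 + 2 ↦ 6^(6 + 1) + 3·6^3 + 3·6^2 + 3·6 + 2|_6 = 280712 ⇒ 280711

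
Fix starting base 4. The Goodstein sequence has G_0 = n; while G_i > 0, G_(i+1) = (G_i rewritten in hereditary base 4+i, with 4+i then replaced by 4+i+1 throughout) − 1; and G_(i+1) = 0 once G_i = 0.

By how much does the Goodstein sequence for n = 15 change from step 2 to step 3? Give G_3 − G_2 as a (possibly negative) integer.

2

i=0: 15 = 3·4 + 3 (b=4); 4→5: 3·5 + 3 = 18; 18−1 = 17
i=1: 17 = 3·5 + 2 (b=5); 5→6: 3·6 + 2 = 20; 20−1 = 19
i=2: 19 = 3·6 + 1 (b=6); 6→7: 3·7 + 1 = 22; 22−1 = 21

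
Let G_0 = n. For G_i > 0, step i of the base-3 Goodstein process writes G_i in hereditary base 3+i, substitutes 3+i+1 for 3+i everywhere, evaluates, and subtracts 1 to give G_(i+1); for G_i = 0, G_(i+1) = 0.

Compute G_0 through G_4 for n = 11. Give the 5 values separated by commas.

11, 17, 25, 35, 39

[0] 11 ≡ 3^2 + 2 (base 3). Lift 4: 18. −1: 17.
[1] 17 ≡ 4^2 + 1 (base 4). Lift 5: 26. −1: 25.
[2] 25 ≡ 5^2 (base 5). Lift 6: 36. −1: 35.
[3] 35 ≡ 5·6 + 5 (base 6). Lift 7: 40. −1: 39.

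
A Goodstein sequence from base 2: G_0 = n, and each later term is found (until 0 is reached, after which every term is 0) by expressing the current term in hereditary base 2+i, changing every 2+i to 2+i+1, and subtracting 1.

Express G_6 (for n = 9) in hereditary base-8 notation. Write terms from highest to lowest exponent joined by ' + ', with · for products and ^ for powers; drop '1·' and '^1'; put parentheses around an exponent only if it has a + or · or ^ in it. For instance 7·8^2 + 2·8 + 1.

G_0 = 9. HB_2(9) = 2^(2 + 1) + 1. Bump = 82. G_1 = 81.
G_1 = 81. HB_3(81) = 3^(3 + 1). Bump = 1024. G_2 = 1023.
G_2 = 1023. HB_4(1023) = 3·4^4 + 3·4^3 + 3·4^2 + 3·4 + 3. Bump = 9843. G_3 = 9842.
G_3 = 9842. HB_5(9842) = 3·5^5 + 3·5^3 + 3·5^2 + 3·5 + 2. Bump = 140744. G_4 = 140743.
G_4 = 140743. HB_6(140743) = 3·6^6 + 3·6^3 + 3·6^2 + 3·6 + 1. Bump = 2471827. G_5 = 2471826.
G_5 = 2471826. HB_7(2471826) = 3·7^7 + 3·7^3 + 3·7^2 + 3·7. Bump = 50333400. G_6 = 50333399.
G_6 = 50333399. HB_8(50333399) = 3·8^8 + 3·8^3 + 3·8^2 + 2·8 + 7. Bump = 1162263922. G_7 = 1162263921.

3·8^8 + 3·8^3 + 3·8^2 + 2·8 + 7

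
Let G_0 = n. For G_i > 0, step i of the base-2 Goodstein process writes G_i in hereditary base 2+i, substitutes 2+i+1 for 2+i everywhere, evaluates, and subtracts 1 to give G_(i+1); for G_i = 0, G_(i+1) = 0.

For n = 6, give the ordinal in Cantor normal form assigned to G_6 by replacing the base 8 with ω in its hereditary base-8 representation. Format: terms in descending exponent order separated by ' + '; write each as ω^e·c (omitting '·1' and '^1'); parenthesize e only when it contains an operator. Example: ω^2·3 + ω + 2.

base 2: 6 = 2^2 + 2; at 3: 3^3 + 3 = 30; next = 29
base 3: 29 = 3^3 + 2; at 4: 4^4 + 2 = 258; next = 257
base 4: 257 = 4^4 + 1; at 5: 5^5 + 1 = 3126; next = 3125
base 5: 3125 = 5^5; at 6: 6^6 = 46656; next = 46655
base 6: 46655 = 5·6^5 + 5·6^4 + 5·6^3 + 5·6^2 + 5·6 + 5; at 7: 5·7^5 + 5·7^4 + 5·7^3 + 5·7^2 + 5·7 + 5 = 98040; next = 98039
base 7: 98039 = 5·7^5 + 5·7^4 + 5·7^3 + 5·7^2 + 5·7 + 4; at 8: 5·8^5 + 5·8^4 + 5·8^3 + 5·8^2 + 5·8 + 4 = 187244; next = 187243

ω^5·5 + ω^4·5 + ω^3·5 + ω^2·5 + ω·5 + 3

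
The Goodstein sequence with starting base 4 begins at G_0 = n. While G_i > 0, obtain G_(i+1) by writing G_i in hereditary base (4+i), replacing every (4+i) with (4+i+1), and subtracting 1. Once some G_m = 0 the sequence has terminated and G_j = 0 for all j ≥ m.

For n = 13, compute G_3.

18

i=0: 13 = 3·4 + 1 (b=4); 4→5: 3·5 + 1 = 16; 16−1 = 15
i=1: 15 = 3·5 (b=5); 5→6: 3·6 = 18; 18−1 = 17
i=2: 17 = 2·6 + 5 (b=6); 6→7: 2·7 + 5 = 19; 19−1 = 18
i=3: 18 = 2·7 + 4 (b=7); 7→8: 2·8 + 4 = 20; 20−1 = 19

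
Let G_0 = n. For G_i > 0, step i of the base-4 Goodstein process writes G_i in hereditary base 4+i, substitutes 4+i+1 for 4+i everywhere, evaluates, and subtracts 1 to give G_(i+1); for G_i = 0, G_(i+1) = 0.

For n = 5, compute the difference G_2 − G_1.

0

G_0=5  [base 4] 4 + 1  →[4↦5]→  5 + 1 = 6  −1 ⇒ G_1=5
G_1=5  [base 5] 5  →[5↦6]→  6 = 6  −1 ⇒ G_2=5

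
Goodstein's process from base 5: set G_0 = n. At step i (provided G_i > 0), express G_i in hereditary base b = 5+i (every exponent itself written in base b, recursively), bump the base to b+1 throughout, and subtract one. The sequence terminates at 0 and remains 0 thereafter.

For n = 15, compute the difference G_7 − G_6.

1

[0] 15 ≡ 3·5 (base 5). Lift 6: 18. −1: 17.
[1] 17 ≡ 2·6 + 5 (base 6). Lift 7: 19. −1: 18.
[2] 18 ≡ 2·7 + 4 (base 7). Lift 8: 20. −1: 19.
[3] 19 ≡ 2·8 + 3 (base 8). Lift 9: 21. −1: 20.
[4] 20 ≡ 2·9 + 2 (base 9). Lift 10: 22. −1: 21.
[5] 21 ≡ 2·10 + 1 (base 10). Lift 11: 23. −1: 22.
[6] 22 ≡ 2·11 (base 11). Lift 12: 24. −1: 23.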